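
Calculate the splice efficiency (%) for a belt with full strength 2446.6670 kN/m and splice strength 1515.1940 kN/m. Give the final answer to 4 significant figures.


Eff = 1515.1940 / 2446.6670 * 100
Eff = 61.93 %


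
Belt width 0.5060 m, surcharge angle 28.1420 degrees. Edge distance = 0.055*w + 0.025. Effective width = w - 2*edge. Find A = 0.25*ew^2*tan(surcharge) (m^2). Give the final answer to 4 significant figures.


edge = 0.055*0.5060 + 0.025 = 0.05283 m
ew = 0.5060 - 2*0.05283 = 0.40034 m
A = 0.25 * 0.40034^2 * tan(28.1420 deg)
A = 0.02143 m^2


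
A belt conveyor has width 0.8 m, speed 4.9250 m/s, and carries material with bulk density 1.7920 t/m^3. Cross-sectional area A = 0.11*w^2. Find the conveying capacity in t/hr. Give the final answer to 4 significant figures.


A = 0.11 * 0.8^2 = 0.0704 m^2
C = 0.0704 * 4.9250 * 1.7920 * 3600
C = 2237 t/hr


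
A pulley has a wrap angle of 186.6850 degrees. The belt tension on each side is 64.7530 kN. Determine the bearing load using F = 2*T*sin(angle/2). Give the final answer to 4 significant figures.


F = 2 * 64.7530 * sin(186.6850/2 deg)
F = 129.3 kN


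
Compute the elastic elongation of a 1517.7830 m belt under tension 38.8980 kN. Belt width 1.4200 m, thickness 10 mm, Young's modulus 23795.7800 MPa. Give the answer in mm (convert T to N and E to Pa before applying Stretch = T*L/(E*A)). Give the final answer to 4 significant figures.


A = 1.4200 * 0.01 = 0.01420 m^2
Stretch = 38.8980*1000 * 1517.7830 / (23795.7800e6 * 0.01420) * 1000
Stretch = 174.7 mm


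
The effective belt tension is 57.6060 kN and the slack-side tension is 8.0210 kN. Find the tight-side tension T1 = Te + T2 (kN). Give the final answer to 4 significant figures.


T1 = Te + T2 = 57.6060 + 8.0210
T1 = 65.63 kN


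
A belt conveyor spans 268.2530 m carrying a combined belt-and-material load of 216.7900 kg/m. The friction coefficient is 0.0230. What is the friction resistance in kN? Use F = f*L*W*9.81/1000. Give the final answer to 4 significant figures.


F = 0.0230 * 268.2530 * 216.7900 * 9.81 / 1000
F = 13.12 kN


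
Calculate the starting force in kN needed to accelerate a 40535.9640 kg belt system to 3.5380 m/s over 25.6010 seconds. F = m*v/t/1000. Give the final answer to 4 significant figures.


F = 40535.9640 * 3.5380 / 25.6010 / 1000
F = 5.602 kN


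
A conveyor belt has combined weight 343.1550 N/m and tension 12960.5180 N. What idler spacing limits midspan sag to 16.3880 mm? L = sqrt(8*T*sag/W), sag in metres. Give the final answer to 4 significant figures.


sag = 16.3880/1000 = 0.016388 m
L = sqrt(8 * 12960.5180 * 0.016388 / 343.1550)
L = 2.225 m


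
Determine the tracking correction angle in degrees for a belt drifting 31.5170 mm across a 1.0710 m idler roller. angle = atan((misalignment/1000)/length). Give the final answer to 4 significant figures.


misalign_m = 31.5170 / 1000 = 0.031517 m
angle = atan(0.031517 / 1.0710)
angle = 1.686 deg


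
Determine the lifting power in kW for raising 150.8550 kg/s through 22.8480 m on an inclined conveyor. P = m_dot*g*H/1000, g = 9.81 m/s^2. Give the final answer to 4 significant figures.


P = 150.8550 * 9.81 * 22.8480 / 1000
P = 33.81 kW


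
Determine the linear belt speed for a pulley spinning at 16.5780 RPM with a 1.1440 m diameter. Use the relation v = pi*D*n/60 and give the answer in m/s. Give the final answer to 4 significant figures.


v = pi * 1.1440 * 16.5780 / 60
v = 0.9930 m/s


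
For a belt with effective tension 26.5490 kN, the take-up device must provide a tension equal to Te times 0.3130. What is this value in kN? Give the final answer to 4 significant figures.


T_tu = 26.5490 * 0.3130
T_tu = 8.310 kN


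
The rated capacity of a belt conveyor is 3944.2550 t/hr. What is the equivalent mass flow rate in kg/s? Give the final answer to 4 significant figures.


m_dot = 3944.2550 * 1000 / 3600
m_dot = 1096 kg/s


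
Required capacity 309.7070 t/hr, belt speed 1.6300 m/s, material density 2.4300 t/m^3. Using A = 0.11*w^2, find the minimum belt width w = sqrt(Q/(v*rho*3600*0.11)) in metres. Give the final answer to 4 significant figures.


A_req = 309.7070 / (1.6300 * 2.4300 * 3600) = 0.0217197 m^2
w = sqrt(0.0217197 / 0.11)
w = 0.4444 m


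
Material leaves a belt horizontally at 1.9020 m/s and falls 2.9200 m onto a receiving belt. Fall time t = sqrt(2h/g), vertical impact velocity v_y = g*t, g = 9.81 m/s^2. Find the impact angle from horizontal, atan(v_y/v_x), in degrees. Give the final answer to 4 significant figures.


t = sqrt(2*2.9200/9.81) = 0.771564 s
v_y = 9.81 * 0.771564 = 7.56904 m/s
angle = atan(7.56904 / 1.9020) = 75.89 deg


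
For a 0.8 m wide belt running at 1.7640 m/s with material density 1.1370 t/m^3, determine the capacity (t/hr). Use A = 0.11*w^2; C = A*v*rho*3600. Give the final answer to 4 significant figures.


A = 0.11 * 0.8^2 = 0.0704 m^2
C = 0.0704 * 1.7640 * 1.1370 * 3600
C = 508.3 t/hr


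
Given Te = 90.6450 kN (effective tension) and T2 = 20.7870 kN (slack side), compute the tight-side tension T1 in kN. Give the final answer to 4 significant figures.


T1 = Te + T2 = 90.6450 + 20.7870
T1 = 111.4 kN


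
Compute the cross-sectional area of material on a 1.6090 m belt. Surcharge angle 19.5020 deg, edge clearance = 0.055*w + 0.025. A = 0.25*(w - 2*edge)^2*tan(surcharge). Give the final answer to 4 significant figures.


edge = 0.055*1.6090 + 0.025 = 0.113495 m
ew = 1.6090 - 2*0.113495 = 1.38201 m
A = 0.25 * 1.38201^2 * tan(19.5020 deg)
A = 0.1691 m^2


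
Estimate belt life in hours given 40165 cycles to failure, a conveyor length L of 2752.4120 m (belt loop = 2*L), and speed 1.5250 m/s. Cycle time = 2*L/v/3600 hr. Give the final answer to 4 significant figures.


cycle_time = 2 * 2752.4120 / 1.5250 / 3600 = 1.0027 hr
life = 40165 * 1.0027 = 40270 hours


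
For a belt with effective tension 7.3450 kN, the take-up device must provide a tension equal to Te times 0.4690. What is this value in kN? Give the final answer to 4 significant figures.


T_tu = 7.3450 * 0.4690
T_tu = 3.445 kN


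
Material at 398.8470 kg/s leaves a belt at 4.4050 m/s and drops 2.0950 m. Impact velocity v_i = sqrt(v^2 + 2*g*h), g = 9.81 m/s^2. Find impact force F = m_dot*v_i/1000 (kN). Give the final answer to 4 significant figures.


v_i = sqrt(4.4050^2 + 2*9.81*2.0950) = 7.77868 m/s
F = 398.8470 * 7.77868 / 1000
F = 3.103 kN


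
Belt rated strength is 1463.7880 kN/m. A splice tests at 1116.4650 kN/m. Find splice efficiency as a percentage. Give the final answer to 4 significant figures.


Eff = 1116.4650 / 1463.7880 * 100
Eff = 76.27 %


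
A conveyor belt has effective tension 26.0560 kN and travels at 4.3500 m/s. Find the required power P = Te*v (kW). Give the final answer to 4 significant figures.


P = Te * v = 26.0560 * 4.3500
P = 113.3 kW


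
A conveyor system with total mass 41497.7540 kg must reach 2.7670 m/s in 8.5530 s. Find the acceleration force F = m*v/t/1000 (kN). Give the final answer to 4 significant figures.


F = 41497.7540 * 2.7670 / 8.5530 / 1000
F = 13.43 kN


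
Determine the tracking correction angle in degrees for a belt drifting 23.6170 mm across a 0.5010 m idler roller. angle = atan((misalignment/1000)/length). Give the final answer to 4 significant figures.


misalign_m = 23.6170 / 1000 = 0.023617 m
angle = atan(0.023617 / 0.5010)
angle = 2.699 deg


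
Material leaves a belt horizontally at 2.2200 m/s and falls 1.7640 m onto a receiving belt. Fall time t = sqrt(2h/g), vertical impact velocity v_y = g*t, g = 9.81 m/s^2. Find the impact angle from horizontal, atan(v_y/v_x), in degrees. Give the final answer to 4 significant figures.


t = sqrt(2*1.7640/9.81) = 0.599694 s
v_y = 9.81 * 0.599694 = 5.883 m/s
angle = atan(5.883 / 2.2200) = 69.33 deg


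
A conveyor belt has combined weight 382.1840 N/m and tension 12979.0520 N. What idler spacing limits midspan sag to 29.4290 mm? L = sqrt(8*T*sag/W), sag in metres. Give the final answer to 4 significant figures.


sag = 29.4290/1000 = 0.029429 m
L = sqrt(8 * 12979.0520 * 0.029429 / 382.1840)
L = 2.828 m


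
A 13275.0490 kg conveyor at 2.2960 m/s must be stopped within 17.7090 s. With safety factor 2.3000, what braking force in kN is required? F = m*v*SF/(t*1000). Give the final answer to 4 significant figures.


F = 13275.0490 * 2.2960 / 17.7090 * 2.3000 / 1000
F = 3.959 kN


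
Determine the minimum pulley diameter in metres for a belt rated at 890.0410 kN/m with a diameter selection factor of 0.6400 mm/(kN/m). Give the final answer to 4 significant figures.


D = 890.0410 * 0.6400 / 1000
D = 0.5696 m


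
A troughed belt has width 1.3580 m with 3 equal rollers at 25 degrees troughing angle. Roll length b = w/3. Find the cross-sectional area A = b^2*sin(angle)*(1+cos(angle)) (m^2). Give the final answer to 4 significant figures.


b = 1.3580/3 = 0.452667 m
A = 0.452667^2 * sin(25 deg) * (1 + cos(25 deg))
A = 0.1651 m^2


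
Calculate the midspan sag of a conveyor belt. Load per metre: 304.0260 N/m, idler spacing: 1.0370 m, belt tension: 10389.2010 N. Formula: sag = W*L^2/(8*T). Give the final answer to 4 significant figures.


sag = 304.0260 * 1.0370^2 / (8 * 10389.2010)
sag = 0.003934 m


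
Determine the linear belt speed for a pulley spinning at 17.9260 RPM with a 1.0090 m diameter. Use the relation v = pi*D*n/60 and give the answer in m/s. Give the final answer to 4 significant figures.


v = pi * 1.0090 * 17.9260 / 60
v = 0.9471 m/s


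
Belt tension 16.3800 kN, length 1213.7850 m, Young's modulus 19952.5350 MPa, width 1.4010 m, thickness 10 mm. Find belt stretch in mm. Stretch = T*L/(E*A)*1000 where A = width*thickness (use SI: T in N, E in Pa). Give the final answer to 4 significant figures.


A = 1.4010 * 0.01 = 0.01401 m^2
Stretch = 16.3800*1000 * 1213.7850 / (19952.5350e6 * 0.01401) * 1000
Stretch = 71.12 mm


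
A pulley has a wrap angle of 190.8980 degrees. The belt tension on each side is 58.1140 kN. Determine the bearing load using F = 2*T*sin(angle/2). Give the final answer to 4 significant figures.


F = 2 * 58.1140 * sin(190.8980/2 deg)
F = 115.7 kN


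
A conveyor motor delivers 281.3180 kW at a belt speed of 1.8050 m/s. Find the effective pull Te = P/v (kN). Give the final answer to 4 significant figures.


Te = P / v = 281.3180 / 1.8050
Te = 155.9 kN


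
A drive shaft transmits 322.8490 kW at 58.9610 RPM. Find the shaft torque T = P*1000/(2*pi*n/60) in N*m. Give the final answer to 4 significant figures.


omega = 2*pi*58.9610/60 = 6.17438 rad/s
T = 322.8490*1000 / 6.17438
T = 52290 N*m


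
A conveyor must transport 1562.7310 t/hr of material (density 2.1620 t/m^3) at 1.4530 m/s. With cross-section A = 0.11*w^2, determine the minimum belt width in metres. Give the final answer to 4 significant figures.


A_req = 1562.7310 / (1.4530 * 2.1620 * 3600) = 0.138185 m^2
w = sqrt(0.138185 / 0.11)
w = 1.121 m


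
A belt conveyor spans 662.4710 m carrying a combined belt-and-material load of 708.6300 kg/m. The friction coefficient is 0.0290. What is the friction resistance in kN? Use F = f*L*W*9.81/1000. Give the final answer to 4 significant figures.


F = 0.0290 * 662.4710 * 708.6300 * 9.81 / 1000
F = 133.6 kN


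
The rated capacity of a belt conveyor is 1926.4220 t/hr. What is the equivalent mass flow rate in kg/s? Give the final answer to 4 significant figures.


m_dot = 1926.4220 * 1000 / 3600
m_dot = 535.1 kg/s


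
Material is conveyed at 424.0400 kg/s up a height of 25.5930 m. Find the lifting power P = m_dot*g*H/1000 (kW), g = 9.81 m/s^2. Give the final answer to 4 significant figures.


P = 424.0400 * 9.81 * 25.5930 / 1000
P = 106.5 kW


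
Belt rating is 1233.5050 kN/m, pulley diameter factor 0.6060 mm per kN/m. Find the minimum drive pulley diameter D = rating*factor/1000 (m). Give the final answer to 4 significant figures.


D = 1233.5050 * 0.6060 / 1000
D = 0.7475 m


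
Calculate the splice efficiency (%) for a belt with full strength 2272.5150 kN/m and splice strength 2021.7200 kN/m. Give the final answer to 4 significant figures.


Eff = 2021.7200 / 2272.5150 * 100
Eff = 88.96 %


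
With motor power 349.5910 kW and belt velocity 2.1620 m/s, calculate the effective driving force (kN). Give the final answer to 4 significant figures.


Te = P / v = 349.5910 / 2.1620
Te = 161.7 kN


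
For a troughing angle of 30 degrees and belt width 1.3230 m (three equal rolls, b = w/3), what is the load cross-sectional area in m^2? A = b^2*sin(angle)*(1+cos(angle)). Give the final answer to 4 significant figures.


b = 1.3230/3 = 0.441 m
A = 0.441^2 * sin(30 deg) * (1 + cos(30 deg))
A = 0.1815 m^2


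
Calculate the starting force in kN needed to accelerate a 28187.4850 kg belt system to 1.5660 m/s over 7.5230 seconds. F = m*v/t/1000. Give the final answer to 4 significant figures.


F = 28187.4850 * 1.5660 / 7.5230 / 1000
F = 5.868 kN


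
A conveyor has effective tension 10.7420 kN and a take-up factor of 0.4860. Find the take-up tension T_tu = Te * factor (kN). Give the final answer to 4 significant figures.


T_tu = 10.7420 * 0.4860
T_tu = 5.221 kN


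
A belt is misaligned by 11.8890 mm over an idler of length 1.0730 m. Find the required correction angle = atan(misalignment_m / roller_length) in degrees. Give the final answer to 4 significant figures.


misalign_m = 11.8890 / 1000 = 0.011889 m
angle = atan(0.011889 / 1.0730)
angle = 0.6348 deg


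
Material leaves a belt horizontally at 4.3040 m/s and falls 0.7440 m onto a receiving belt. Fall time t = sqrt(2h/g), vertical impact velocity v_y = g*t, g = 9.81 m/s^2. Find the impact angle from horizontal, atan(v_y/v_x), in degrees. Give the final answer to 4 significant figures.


t = sqrt(2*0.7440/9.81) = 0.389464 s
v_y = 9.81 * 0.389464 = 3.82064 m/s
angle = atan(3.82064 / 4.3040) = 41.60 deg


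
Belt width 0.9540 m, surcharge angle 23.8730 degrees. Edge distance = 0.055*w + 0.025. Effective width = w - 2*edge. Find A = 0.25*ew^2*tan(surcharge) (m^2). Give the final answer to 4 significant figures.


edge = 0.055*0.9540 + 0.025 = 0.07747 m
ew = 0.9540 - 2*0.07747 = 0.79906 m
A = 0.25 * 0.79906^2 * tan(23.8730 deg)
A = 0.07065 m^2


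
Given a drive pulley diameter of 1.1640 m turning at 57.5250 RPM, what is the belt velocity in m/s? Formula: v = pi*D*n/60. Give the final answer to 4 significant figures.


v = pi * 1.1640 * 57.5250 / 60
v = 3.506 m/s


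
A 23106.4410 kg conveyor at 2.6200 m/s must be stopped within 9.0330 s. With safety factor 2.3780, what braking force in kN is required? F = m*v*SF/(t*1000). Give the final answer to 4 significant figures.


F = 23106.4410 * 2.6200 / 9.0330 * 2.3780 / 1000
F = 15.94 kN


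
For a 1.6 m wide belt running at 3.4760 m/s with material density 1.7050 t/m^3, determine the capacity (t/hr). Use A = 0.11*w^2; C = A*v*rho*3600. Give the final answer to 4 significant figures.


A = 0.11 * 1.6^2 = 0.2816 m^2
C = 0.2816 * 3.4760 * 1.7050 * 3600
C = 6008 t/hr


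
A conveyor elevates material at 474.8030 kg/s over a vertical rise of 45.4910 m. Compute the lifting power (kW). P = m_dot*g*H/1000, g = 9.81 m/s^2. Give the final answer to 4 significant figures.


P = 474.8030 * 9.81 * 45.4910 / 1000
P = 211.9 kW


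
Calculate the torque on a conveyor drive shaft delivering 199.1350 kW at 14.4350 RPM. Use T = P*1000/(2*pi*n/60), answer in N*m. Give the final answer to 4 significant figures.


omega = 2*pi*14.4350/60 = 1.51163 rad/s
T = 199.1350*1000 / 1.51163
T = 131700 N*m


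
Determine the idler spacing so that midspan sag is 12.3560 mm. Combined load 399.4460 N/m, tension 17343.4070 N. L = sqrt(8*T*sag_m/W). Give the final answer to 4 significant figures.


sag = 12.3560/1000 = 0.012356 m
L = sqrt(8 * 17343.4070 * 0.012356 / 399.4460)
L = 2.072 m


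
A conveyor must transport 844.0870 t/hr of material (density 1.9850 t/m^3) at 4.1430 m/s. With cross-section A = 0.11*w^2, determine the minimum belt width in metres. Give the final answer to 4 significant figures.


A_req = 844.0870 / (4.1430 * 1.9850 * 3600) = 0.0285108 m^2
w = sqrt(0.0285108 / 0.11)
w = 0.5091 m


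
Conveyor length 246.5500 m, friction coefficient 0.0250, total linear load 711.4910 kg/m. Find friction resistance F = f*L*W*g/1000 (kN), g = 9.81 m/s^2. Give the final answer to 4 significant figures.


F = 0.0250 * 246.5500 * 711.4910 * 9.81 / 1000
F = 43.02 kN


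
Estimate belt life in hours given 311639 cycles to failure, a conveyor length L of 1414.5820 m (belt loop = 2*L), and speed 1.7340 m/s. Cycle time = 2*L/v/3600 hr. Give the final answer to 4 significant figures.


cycle_time = 2 * 1414.5820 / 1.7340 / 3600 = 0.453217 hr
life = 311639 * 0.453217 = 141200 hours


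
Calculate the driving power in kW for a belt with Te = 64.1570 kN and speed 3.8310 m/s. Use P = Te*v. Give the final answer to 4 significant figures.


P = Te * v = 64.1570 * 3.8310
P = 245.8 kW


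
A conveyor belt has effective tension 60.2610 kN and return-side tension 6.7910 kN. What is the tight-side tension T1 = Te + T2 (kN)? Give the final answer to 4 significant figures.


T1 = Te + T2 = 60.2610 + 6.7910
T1 = 67.05 kN


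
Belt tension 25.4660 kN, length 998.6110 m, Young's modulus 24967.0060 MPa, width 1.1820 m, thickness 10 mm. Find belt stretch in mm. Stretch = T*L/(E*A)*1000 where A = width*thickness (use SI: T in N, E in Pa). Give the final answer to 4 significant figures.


A = 1.1820 * 0.01 = 0.01182 m^2
Stretch = 25.4660*1000 * 998.6110 / (24967.0060e6 * 0.01182) * 1000
Stretch = 86.17 mm


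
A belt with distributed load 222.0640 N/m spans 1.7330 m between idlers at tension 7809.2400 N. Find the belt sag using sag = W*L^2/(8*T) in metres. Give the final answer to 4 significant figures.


sag = 222.0640 * 1.7330^2 / (8 * 7809.2400)
sag = 0.01068 m


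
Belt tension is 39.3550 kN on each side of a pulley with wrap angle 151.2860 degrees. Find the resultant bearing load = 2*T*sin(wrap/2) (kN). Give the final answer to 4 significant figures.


F = 2 * 39.3550 * sin(151.2860/2 deg)
F = 76.25 kN


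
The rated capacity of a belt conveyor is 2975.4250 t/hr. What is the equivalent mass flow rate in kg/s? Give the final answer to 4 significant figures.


m_dot = 2975.4250 * 1000 / 3600
m_dot = 826.5 kg/s


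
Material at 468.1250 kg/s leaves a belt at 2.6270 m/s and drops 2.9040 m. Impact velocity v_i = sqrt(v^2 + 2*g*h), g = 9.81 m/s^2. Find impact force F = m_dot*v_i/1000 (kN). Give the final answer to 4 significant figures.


v_i = sqrt(2.6270^2 + 2*9.81*2.9040) = 7.99235 m/s
F = 468.1250 * 7.99235 / 1000
F = 3.741 kN


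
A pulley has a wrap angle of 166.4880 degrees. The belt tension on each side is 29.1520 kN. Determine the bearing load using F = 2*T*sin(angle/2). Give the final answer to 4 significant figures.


F = 2 * 29.1520 * sin(166.4880/2 deg)
F = 57.90 kN


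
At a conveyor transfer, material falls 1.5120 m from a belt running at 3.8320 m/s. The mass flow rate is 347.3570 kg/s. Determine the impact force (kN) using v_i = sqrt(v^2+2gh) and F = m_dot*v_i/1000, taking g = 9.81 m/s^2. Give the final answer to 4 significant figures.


v_i = sqrt(3.8320^2 + 2*9.81*1.5120) = 6.65955 m/s
F = 347.3570 * 6.65955 / 1000
F = 2.313 kN


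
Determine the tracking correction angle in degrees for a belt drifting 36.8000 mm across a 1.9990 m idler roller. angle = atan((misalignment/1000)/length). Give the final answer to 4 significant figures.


misalign_m = 36.8000 / 1000 = 0.036800 m
angle = atan(0.036800 / 1.9990)
angle = 1.055 deg


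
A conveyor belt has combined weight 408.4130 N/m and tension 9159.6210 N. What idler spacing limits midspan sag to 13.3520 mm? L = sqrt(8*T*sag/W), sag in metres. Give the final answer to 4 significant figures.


sag = 13.3520/1000 = 0.013352 m
L = sqrt(8 * 9159.6210 * 0.013352 / 408.4130)
L = 1.548 m


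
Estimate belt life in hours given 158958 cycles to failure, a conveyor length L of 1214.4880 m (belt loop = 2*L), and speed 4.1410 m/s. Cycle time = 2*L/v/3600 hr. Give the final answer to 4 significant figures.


cycle_time = 2 * 1214.4880 / 4.1410 / 3600 = 0.162935 hr
life = 158958 * 0.162935 = 25900 hours


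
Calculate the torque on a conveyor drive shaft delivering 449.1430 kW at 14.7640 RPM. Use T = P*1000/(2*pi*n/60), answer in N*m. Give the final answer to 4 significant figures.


omega = 2*pi*14.7640/60 = 1.54608 rad/s
T = 449.1430*1000 / 1.54608
T = 290500 N*m


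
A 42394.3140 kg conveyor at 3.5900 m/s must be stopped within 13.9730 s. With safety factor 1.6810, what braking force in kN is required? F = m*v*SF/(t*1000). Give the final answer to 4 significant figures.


F = 42394.3140 * 3.5900 / 13.9730 * 1.6810 / 1000
F = 18.31 kN


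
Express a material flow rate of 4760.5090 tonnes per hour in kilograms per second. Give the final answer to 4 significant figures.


m_dot = 4760.5090 * 1000 / 3600
m_dot = 1322 kg/s


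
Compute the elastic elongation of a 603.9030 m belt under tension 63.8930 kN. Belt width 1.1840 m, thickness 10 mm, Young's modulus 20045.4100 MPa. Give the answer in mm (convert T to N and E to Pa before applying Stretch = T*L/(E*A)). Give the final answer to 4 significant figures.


A = 1.1840 * 0.01 = 0.01184 m^2
Stretch = 63.8930*1000 * 603.9030 / (20045.4100e6 * 0.01184) * 1000
Stretch = 162.6 mm


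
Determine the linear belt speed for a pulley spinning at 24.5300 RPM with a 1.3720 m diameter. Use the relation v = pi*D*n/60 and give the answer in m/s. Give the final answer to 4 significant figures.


v = pi * 1.3720 * 24.5300 / 60
v = 1.762 m/s


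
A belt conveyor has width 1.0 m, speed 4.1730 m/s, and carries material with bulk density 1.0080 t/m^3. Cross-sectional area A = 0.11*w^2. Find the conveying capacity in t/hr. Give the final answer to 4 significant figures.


A = 0.11 * 1.0^2 = 0.11 m^2
C = 0.11 * 4.1730 * 1.0080 * 3600
C = 1666 t/hr


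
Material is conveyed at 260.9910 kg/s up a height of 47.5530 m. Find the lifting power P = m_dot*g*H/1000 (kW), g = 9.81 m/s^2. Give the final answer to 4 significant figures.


P = 260.9910 * 9.81 * 47.5530 / 1000
P = 121.8 kW


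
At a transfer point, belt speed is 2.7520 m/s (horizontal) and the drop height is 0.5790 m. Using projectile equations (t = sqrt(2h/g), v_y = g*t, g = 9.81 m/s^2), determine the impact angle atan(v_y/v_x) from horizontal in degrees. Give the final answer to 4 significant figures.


t = sqrt(2*0.5790/9.81) = 0.343574 s
v_y = 9.81 * 0.343574 = 3.37046 m/s
angle = atan(3.37046 / 2.7520) = 50.77 deg


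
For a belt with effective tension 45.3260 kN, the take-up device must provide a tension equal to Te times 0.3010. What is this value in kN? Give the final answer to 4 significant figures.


T_tu = 45.3260 * 0.3010
T_tu = 13.64 kN


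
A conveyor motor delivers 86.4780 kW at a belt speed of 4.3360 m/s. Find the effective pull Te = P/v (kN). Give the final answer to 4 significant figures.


Te = P / v = 86.4780 / 4.3360
Te = 19.94 kN


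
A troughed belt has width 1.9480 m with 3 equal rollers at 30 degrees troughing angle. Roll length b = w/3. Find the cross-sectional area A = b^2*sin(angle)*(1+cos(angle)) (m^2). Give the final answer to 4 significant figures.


b = 1.9480/3 = 0.649333 m
A = 0.649333^2 * sin(30 deg) * (1 + cos(30 deg))
A = 0.3934 m^2


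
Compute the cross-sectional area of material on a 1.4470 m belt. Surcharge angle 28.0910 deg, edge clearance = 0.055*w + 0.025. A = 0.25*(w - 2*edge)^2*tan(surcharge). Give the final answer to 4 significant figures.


edge = 0.055*1.4470 + 0.025 = 0.104585 m
ew = 1.4470 - 2*0.104585 = 1.23783 m
A = 0.25 * 1.23783^2 * tan(28.0910 deg)
A = 0.2045 m^2


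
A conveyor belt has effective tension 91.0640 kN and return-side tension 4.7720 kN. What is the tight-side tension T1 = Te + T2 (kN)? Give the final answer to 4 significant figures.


T1 = Te + T2 = 91.0640 + 4.7720
T1 = 95.84 kN


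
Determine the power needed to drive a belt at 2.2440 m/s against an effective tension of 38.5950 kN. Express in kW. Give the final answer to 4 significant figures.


P = Te * v = 38.5950 * 2.2440
P = 86.61 kW


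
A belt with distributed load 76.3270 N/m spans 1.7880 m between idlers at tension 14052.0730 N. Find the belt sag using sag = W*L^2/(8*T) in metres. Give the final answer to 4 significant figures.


sag = 76.3270 * 1.7880^2 / (8 * 14052.0730)
sag = 0.002171 m


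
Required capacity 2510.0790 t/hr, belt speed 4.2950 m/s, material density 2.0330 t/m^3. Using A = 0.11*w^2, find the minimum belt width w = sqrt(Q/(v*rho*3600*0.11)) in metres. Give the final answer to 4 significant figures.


A_req = 2510.0790 / (4.2950 * 2.0330 * 3600) = 0.0798517 m^2
w = sqrt(0.0798517 / 0.11)
w = 0.8520 m


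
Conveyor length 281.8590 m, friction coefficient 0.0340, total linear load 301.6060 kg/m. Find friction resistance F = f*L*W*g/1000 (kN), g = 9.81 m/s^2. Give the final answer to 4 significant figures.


F = 0.0340 * 281.8590 * 301.6060 * 9.81 / 1000
F = 28.35 kN


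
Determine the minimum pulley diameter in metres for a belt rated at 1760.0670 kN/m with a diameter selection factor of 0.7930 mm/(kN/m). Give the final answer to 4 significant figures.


D = 1760.0670 * 0.7930 / 1000
D = 1.396 m


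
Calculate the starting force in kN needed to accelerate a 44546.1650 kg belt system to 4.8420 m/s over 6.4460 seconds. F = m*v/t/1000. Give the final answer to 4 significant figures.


F = 44546.1650 * 4.8420 / 6.4460 / 1000
F = 33.46 kN


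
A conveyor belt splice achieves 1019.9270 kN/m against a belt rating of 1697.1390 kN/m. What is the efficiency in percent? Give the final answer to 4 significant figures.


Eff = 1019.9270 / 1697.1390 * 100
Eff = 60.10 %


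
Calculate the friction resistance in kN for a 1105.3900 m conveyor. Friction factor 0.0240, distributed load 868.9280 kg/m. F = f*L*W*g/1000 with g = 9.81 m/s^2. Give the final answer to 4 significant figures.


F = 0.0240 * 1105.3900 * 868.9280 * 9.81 / 1000
F = 226.1 kN


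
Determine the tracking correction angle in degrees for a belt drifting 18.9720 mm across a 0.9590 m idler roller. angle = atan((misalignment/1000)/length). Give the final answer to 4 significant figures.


misalign_m = 18.9720 / 1000 = 0.018972 m
angle = atan(0.018972 / 0.9590)
angle = 1.133 deg


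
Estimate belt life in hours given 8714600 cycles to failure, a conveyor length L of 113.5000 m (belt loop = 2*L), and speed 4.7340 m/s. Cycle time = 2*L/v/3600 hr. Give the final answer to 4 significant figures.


cycle_time = 2 * 113.5000 / 4.7340 / 3600 = 0.0133197 hr
life = 8714600 * 0.0133197 = 116100 hours


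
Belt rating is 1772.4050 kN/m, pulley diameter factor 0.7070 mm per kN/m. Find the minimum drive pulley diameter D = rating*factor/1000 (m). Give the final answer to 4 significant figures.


D = 1772.4050 * 0.7070 / 1000
D = 1.253 m


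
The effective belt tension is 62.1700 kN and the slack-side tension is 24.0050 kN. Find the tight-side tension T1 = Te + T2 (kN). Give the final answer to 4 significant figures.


T1 = Te + T2 = 62.1700 + 24.0050
T1 = 86.17 kN


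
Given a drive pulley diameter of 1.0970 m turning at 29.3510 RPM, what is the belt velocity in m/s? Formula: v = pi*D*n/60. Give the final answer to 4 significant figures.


v = pi * 1.0970 * 29.3510 / 60
v = 1.686 m/s


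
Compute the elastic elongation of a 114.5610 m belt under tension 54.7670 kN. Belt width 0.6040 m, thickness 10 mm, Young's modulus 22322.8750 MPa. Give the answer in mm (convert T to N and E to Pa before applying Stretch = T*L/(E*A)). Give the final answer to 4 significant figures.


A = 0.6040 * 0.01 = 0.00604 m^2
Stretch = 54.7670*1000 * 114.5610 / (22322.8750e6 * 0.00604) * 1000
Stretch = 46.53 mm


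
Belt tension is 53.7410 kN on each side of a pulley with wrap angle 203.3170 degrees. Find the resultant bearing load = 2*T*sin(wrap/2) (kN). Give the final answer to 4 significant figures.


F = 2 * 53.7410 * sin(203.3170/2 deg)
F = 105.3 kN


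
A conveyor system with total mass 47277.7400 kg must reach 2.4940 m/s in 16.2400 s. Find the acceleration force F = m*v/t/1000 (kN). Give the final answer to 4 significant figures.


F = 47277.7400 * 2.4940 / 16.2400 / 1000
F = 7.261 kN


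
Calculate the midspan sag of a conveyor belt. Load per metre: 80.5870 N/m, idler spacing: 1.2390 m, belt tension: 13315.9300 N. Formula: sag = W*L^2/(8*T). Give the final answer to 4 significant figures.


sag = 80.5870 * 1.2390^2 / (8 * 13315.9300)
sag = 0.001161 m


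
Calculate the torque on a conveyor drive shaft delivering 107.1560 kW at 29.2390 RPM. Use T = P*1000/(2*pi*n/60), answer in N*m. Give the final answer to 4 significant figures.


omega = 2*pi*29.2390/60 = 3.0619 rad/s
T = 107.1560*1000 / 3.0619
T = 35000 N*m


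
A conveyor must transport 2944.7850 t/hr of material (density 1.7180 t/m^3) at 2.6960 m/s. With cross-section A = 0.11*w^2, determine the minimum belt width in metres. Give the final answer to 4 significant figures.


A_req = 2944.7850 / (2.6960 * 1.7180 * 3600) = 0.176607 m^2
w = sqrt(0.176607 / 0.11)
w = 1.267 m


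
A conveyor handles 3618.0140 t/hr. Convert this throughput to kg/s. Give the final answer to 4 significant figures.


m_dot = 3618.0140 * 1000 / 3600
m_dot = 1005 kg/s


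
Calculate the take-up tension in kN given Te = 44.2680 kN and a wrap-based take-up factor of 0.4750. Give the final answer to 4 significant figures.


T_tu = 44.2680 * 0.4750
T_tu = 21.03 kN


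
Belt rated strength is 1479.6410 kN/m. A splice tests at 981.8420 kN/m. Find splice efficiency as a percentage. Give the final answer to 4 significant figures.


Eff = 981.8420 / 1479.6410 * 100
Eff = 66.36 %


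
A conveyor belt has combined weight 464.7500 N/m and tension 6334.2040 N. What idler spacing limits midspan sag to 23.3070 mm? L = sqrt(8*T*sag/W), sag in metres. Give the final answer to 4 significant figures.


sag = 23.3070/1000 = 0.023307 m
L = sqrt(8 * 6334.2040 * 0.023307 / 464.7500)
L = 1.594 m


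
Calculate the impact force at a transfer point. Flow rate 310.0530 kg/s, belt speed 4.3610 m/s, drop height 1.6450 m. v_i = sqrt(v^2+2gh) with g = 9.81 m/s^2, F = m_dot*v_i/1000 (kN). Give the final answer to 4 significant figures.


v_i = sqrt(4.3610^2 + 2*9.81*1.6450) = 7.16193 m/s
F = 310.0530 * 7.16193 / 1000
F = 2.221 kN


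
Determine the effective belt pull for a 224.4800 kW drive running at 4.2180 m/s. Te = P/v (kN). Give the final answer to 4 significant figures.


Te = P / v = 224.4800 / 4.2180
Te = 53.22 kN


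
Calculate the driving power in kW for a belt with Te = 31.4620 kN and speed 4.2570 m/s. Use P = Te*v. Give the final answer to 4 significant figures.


P = Te * v = 31.4620 * 4.2570
P = 133.9 kW


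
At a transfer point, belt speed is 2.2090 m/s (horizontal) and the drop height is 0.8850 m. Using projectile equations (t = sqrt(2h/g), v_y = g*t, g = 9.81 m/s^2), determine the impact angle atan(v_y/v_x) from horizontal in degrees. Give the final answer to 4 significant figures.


t = sqrt(2*0.8850/9.81) = 0.424768 s
v_y = 9.81 * 0.424768 = 4.16697 m/s
angle = atan(4.16697 / 2.2090) = 62.07 deg


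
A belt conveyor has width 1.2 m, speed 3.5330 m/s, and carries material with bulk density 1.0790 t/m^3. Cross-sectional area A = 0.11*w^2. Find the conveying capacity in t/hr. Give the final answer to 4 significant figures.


A = 0.11 * 1.2^2 = 0.1584 m^2
C = 0.1584 * 3.5330 * 1.0790 * 3600
C = 2174 t/hr


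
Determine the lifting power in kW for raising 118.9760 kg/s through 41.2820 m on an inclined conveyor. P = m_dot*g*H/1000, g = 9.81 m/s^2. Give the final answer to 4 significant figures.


P = 118.9760 * 9.81 * 41.2820 / 1000
P = 48.18 kW


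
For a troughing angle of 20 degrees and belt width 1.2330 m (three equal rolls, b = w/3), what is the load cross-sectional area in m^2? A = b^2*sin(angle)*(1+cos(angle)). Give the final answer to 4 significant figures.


b = 1.2330/3 = 0.411 m
A = 0.411^2 * sin(20 deg) * (1 + cos(20 deg))
A = 0.1121 m^2


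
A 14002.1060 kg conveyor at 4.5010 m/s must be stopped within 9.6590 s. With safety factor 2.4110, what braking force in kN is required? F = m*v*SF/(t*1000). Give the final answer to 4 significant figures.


F = 14002.1060 * 4.5010 / 9.6590 * 2.4110 / 1000
F = 15.73 kN


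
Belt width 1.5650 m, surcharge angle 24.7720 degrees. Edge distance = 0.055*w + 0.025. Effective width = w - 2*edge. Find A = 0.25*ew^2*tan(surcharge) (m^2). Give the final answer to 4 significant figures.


edge = 0.055*1.5650 + 0.025 = 0.111075 m
ew = 1.5650 - 2*0.111075 = 1.34285 m
A = 0.25 * 1.34285^2 * tan(24.7720 deg)
A = 0.2080 m^2


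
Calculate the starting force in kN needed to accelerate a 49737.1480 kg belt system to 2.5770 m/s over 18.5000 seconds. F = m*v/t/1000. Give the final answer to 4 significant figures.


F = 49737.1480 * 2.5770 / 18.5000 / 1000
F = 6.928 kN


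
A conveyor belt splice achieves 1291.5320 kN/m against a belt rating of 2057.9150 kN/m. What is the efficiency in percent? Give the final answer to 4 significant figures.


Eff = 1291.5320 / 2057.9150 * 100
Eff = 62.76 %


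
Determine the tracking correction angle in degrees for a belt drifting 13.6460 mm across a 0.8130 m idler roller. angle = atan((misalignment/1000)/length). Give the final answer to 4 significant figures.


misalign_m = 13.6460 / 1000 = 0.013646 m
angle = atan(0.013646 / 0.8130)
angle = 0.9616 deg


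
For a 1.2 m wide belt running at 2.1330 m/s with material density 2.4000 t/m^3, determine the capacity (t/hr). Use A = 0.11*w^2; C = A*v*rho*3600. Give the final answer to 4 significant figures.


A = 0.11 * 1.2^2 = 0.1584 m^2
C = 0.1584 * 2.1330 * 2.4000 * 3600
C = 2919 t/hr


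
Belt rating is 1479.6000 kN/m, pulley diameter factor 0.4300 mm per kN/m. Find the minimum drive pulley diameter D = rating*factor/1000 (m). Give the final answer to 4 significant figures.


D = 1479.6000 * 0.4300 / 1000
D = 0.6362 m


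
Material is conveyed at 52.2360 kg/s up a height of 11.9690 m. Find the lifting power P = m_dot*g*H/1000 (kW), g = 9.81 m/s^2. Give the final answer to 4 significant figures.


P = 52.2360 * 9.81 * 11.9690 / 1000
P = 6.133 kW


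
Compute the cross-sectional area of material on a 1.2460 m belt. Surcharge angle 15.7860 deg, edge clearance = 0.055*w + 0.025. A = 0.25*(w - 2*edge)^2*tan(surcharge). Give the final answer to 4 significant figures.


edge = 0.055*1.2460 + 0.025 = 0.09353 m
ew = 1.2460 - 2*0.09353 = 1.05894 m
A = 0.25 * 1.05894^2 * tan(15.7860 deg)
A = 0.07925 m^2


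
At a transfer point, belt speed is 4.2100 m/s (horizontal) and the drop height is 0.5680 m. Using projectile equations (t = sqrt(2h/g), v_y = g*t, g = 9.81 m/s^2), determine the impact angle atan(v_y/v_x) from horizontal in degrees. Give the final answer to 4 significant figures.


t = sqrt(2*0.5680/9.81) = 0.340294 s
v_y = 9.81 * 0.340294 = 3.33828 m/s
angle = atan(3.33828 / 4.2100) = 38.41 deg


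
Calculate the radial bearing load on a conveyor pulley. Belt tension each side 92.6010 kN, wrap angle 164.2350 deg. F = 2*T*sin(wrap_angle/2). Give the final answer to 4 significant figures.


F = 2 * 92.6010 * sin(164.2350/2 deg)
F = 183.5 kN


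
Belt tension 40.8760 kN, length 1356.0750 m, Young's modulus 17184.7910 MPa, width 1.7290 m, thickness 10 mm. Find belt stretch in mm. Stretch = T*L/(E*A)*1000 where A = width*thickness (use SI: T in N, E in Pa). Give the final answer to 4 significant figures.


A = 1.7290 * 0.01 = 0.01729 m^2
Stretch = 40.8760*1000 * 1356.0750 / (17184.7910e6 * 0.01729) * 1000
Stretch = 186.6 mm


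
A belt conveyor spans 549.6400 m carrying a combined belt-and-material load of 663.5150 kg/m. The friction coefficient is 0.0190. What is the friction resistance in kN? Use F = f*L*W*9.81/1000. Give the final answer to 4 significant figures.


F = 0.0190 * 549.6400 * 663.5150 * 9.81 / 1000
F = 67.98 kN


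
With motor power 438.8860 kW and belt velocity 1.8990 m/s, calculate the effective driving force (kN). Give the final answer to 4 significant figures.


Te = P / v = 438.8860 / 1.8990
Te = 231.1 kN


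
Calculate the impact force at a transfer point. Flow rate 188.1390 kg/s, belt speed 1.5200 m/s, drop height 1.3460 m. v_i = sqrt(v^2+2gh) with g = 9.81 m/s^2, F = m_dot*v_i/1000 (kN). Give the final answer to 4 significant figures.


v_i = sqrt(1.5200^2 + 2*9.81*1.3460) = 5.359 m/s
F = 188.1390 * 5.359 / 1000
F = 1.008 kN


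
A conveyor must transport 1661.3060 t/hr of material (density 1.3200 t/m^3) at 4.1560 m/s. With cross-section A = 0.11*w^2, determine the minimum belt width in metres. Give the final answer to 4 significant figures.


A_req = 1661.3060 / (4.1560 * 1.3200 * 3600) = 0.0841197 m^2
w = sqrt(0.0841197 / 0.11)
w = 0.8745 m


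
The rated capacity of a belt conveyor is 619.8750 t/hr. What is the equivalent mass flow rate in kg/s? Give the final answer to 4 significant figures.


m_dot = 619.8750 * 1000 / 3600
m_dot = 172.2 kg/s


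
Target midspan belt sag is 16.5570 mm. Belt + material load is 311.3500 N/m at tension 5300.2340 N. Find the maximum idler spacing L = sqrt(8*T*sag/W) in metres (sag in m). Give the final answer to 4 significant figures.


sag = 16.5570/1000 = 0.016557 m
L = sqrt(8 * 5300.2340 * 0.016557 / 311.3500)
L = 1.502 m


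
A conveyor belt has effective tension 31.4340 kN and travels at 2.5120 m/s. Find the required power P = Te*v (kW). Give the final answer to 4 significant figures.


P = Te * v = 31.4340 * 2.5120
P = 78.96 kW


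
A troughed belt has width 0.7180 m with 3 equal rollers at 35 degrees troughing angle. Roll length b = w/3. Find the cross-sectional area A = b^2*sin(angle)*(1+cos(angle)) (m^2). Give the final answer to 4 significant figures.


b = 0.7180/3 = 0.239333 m
A = 0.239333^2 * sin(35 deg) * (1 + cos(35 deg))
A = 0.05977 m^2


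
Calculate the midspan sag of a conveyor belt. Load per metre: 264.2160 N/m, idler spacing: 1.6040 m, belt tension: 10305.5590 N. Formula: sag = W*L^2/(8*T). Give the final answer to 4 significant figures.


sag = 264.2160 * 1.6040^2 / (8 * 10305.5590)
sag = 0.008245 m


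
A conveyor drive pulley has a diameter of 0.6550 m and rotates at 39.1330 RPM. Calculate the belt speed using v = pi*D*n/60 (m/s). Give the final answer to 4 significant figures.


v = pi * 0.6550 * 39.1330 / 60
v = 1.342 m/s


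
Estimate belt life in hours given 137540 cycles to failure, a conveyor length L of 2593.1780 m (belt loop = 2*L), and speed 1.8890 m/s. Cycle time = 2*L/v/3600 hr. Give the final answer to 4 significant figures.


cycle_time = 2 * 2593.1780 / 1.8890 / 3600 = 0.762655 hr
life = 137540 * 0.762655 = 104900 hours


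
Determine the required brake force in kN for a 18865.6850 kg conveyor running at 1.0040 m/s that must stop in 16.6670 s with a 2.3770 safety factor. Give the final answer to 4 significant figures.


F = 18865.6850 * 1.0040 / 16.6670 * 2.3770 / 1000
F = 2.701 kN


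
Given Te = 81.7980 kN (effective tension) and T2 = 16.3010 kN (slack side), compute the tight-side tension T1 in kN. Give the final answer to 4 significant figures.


T1 = Te + T2 = 81.7980 + 16.3010
T1 = 98.10 kN


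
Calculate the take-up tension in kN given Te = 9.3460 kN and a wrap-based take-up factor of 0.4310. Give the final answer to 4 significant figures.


T_tu = 9.3460 * 0.4310
T_tu = 4.028 kN


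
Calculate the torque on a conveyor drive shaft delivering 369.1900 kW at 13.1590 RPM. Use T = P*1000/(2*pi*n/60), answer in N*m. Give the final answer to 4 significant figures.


omega = 2*pi*13.1590/60 = 1.37801 rad/s
T = 369.1900*1000 / 1.37801
T = 267900 N*m
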